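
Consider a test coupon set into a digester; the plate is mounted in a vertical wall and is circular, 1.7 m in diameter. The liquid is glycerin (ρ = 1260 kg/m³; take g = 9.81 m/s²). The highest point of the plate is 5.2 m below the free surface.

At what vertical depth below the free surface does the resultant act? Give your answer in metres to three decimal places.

h_p = 6.080 m

γ = ρg = 1260 × 9.81 / 1000 = 12.3606 kN/m³.
The centroid is at the centre, 0.85 m below the top of the plate, so the centroid depth is h_c = 5.2 + 0.85 = 6.05 m.
A = π(0.85)² = 2.2698 m².
Resultant F = γ·h_c·A = 12.3606 × 6.05 × 2.2698 = 169.739 kN.
I_c = πr⁴/4 = π × 0.85⁴/4 = 0.409983 m⁴.
Centre of pressure: y_p = y_c + I_c/(y_c·A) = 6.05 + 0.409983/(6.05 × 2.2698) = 6.05 + 0.0298554 = 6.07986 m along the plane.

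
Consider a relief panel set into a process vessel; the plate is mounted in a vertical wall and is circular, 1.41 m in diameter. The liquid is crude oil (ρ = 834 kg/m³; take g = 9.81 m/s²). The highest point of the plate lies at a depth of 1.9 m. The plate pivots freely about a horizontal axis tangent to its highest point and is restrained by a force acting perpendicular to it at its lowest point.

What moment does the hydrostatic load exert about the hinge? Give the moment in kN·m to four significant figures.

γ = ρg = 834 × 9.81 / 1000 = 8.18154 kN/m³.
The centroid is at the centre, 0.705 m below the top of the plate, so the centroid depth is h_c = 1.9 + 0.705 = 2.605 m.
A = π(0.705)² = 1.56145 m².
Resultant F = γ·h_c·A = 8.18154 × 2.605 × 1.56145 = 33.279 kN.
I_c = πr⁴/4 = π × 0.705⁴/4 = 0.19402 m⁴.
Centre of pressure: y_p = y_c + I_c/(y_c·A) = 2.605 + 0.19402/(2.605 × 1.56145) = 2.605 + 0.0476992 = 2.6527 m along the plane.
The resultant acts 0.705 + 0.0476992 = 0.752699 m (along the plate) below the hinge at the top edge, so the moment about the hinge is M = F × 0.752699 = 33.279 × 0.752699 = 25.0491 kN·m.

M ≈ 25.05 kN·m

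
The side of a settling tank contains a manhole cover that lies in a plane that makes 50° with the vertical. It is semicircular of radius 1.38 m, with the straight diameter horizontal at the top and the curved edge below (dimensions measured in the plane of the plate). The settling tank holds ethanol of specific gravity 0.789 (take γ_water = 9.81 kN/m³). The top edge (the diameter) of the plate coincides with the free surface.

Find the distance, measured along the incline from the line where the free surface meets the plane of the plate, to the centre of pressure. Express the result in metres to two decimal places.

γ = 0.789 × 9.81 = 7.74009 kN/m³.
The plate makes 50° with the vertical, i.e. θ = 90° − 50° = 40° to the horizontal. Measuring y along the incline from the free-surface line, vertical depth h = y·sinθ with sinθ = 0.642788.
The centroid of a semicircle lies 4r/(3π) = 0.58569 m from the diameter, here below the top edge, so y_c = 0.58569 m and h_c = 0.58569 × 0.642788 = 0.376475 m.
A = πr²/2 = π × 1.38²/2 = 2.99142 m².
Resultant F = γ·h_c·A = 7.74009 × 0.376475 × 2.99142 = 8.71685 kN.
I_c = (π/8 − 8/(9π))·r⁴ = 0.109757 × 1.38⁴ = 0.39806 m⁴.
Centre of pressure: y_p = y_c + I_c/(y_c·A) = 0.58569 + 0.39806/(0.58569 × 2.99142) = 0.58569 + 0.227197 = 0.812887 m along the plane.

y_p = 0.81 m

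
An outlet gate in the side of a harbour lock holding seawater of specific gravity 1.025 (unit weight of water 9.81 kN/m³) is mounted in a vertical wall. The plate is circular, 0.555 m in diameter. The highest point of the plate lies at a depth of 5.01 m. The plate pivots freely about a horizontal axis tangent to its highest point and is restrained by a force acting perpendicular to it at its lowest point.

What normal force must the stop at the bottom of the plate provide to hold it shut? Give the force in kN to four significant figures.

P ≈ 6.516 kN

γ = 1.025 × 9.81 = 10.05525 kN/m³.
The centroid is at the centre, 0.2775 m below the top of the plate, so the centroid depth is h_c = 5.01 + 0.2775 = 5.2875 m.
A = π(0.2775)² = 0.241922 m².
Resultant F = γ·h_c·A = 10.05525 × 5.2875 × 0.241922 = 12.8623 kN.
I_c = πr⁴/4 = π × 0.2775⁴/4 = 0.00465738 m⁴.
Centre of pressure: y_p = y_c + I_c/(y_c·A) = 5.2875 + 0.00465738/(5.2875 × 0.241922) = 5.2875 + 0.00364096 = 5.29114 m along the plane.
The resultant acts 0.2775 + 0.00364096 = 0.281141 m (along the plate) below the hinge at the top edge, so the moment about the hinge is M = F × 0.281141 = 12.8623 × 0.281141 = 3.61612 kN·m.
A normal force at the bottom, 0.555 m from the hinge, must supply this moment: P = 3.61612/0.555 = 6.51553 kN.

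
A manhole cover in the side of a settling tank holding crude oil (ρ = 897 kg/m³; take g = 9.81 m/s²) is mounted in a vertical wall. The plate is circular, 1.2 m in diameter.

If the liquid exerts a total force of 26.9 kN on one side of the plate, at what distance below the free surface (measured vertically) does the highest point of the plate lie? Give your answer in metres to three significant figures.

d_top ≈ 2.10 m

γ = ρg = 897 × 9.81 / 1000 = 8.79957 kN/m³.
A = π(0.6)² = 1.13097 m².
From F = γ·h_c·A, the centroid depth is h_c = 26.9/(8.79957 × 1.13097) = 2.70296 m.
The centroid is at the centre, 0.6 m below the top of the plate, so the highest point sits at h_top = 2.70296 − 0.6 = 2.10296 m below the surface.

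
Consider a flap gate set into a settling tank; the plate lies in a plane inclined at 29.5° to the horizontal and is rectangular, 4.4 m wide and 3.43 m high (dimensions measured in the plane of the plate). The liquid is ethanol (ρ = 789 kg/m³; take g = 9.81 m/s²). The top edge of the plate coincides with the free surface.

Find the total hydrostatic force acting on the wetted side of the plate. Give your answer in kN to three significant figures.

γ = ρg = 789 × 9.81 / 1000 = 7.74009 kN/m³.
Let θ = 29.5° be the plate's angle to the horizontal; measure y along the incline from where the plane meets the free surface. Vertical depth h = y·sinθ with sinθ = 0.492424.
The centroid lies 3.43/2 = 1.715 m below the top edge, so y_c = 1.715 m and h_c = 1.715 × 0.492424 = 0.844507 m.
A = 4.4 × 3.43 = 15.092 m².
Resultant F = γ·h_c·A = 7.74009 × 0.844507 × 15.092 = 98.6498 kN.

F ≈ 98.6 kN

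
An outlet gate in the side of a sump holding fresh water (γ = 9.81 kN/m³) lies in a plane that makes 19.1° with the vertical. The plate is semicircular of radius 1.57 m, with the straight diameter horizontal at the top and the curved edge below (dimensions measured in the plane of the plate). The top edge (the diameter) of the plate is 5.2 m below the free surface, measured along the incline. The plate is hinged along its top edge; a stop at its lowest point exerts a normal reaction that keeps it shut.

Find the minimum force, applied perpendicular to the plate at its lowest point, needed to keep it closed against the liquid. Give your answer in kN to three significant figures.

γ = 9.81 kN/m³.
The plate makes 19.1° with the vertical, i.e. θ = 90° − 19.1° = 70.9° to the horizontal. Measuring y along the incline from the free-surface line, vertical depth h = y·sinθ with sinθ = 0.944949.
The centroid of a semicircle lies 4r/(3π) = 0.666329 m from the diameter, here below the top edge, so y_c = 5.2 + 0.666329 = 5.86633 m and h_c = 5.86633 × 0.944949 = 5.54338 m.
A = πr²/2 = π × 1.57²/2 = 3.87186 m².
Resultant F = γ·h_c·A = 9.81 × 5.54338 × 3.87186 = 210.554 kN.
I_c = (π/8 − 8/(9π))·r⁴ = 0.109757 × 1.57⁴ = 0.666854 m⁴.
Centre of pressure: y_p = y_c + I_c/(y_c·A) = 5.86633 + 0.666854/(5.86633 × 3.87186) = 5.86633 + 0.0293592 = 5.89569 m along the plane.
The resultant acts 0.666329 + 0.0293592 = 0.695688 m (along the plate) below the hinge at the top edge, so the moment about the hinge is M = F × 0.695688 = 210.554 × 0.695688 = 146.48 kN·m.
A normal force at the bottom, 1.57 m from the hinge, must supply this moment: P = 146.48/1.57 = 93.2994 kN.

P ≈ 93.3 kN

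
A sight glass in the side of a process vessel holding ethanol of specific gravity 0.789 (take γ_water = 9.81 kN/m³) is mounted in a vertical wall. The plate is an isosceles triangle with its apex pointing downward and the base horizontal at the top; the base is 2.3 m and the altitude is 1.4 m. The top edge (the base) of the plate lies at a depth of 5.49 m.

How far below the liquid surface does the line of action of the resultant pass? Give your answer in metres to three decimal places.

h_p = 5.975 m

γ = 0.789 × 9.81 = 7.74009 kN/m³.
With the apex down, the centroid sits h/3 = 1.4/3 = 0.466667 m below the base (the top edge), so the centroid depth is h_c = 5.49 + 0.466667 = 5.95667 m.
A = ½ × 2.3 × 1.4 = 1.61 m².
Resultant F = γ·h_c·A = 7.74009 × 5.95667 × 1.61 = 74.2293 kN.
I_c = b·h³/36 = 2.3 × 1.4³/36 = 0.175311 m⁴.
Centre of pressure: y_p = y_c + I_c/(y_c·A) = 5.95667 + 0.175311/(5.95667 × 1.61) = 5.95667 + 0.0182801 = 5.97495 m along the plane.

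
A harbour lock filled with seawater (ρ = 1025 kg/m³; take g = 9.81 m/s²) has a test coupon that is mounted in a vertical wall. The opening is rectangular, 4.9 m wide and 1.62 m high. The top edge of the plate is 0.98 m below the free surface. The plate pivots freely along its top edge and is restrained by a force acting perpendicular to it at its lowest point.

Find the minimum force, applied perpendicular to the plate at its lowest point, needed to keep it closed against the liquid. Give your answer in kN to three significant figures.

γ = ρg = 1025 × 9.81 / 1000 = 10.05525 kN/m³.
The centroid lies 1.62/2 = 0.81 m below the top edge, so the centroid depth is h_c = 0.98 + 0.81 = 1.79 m.
A = 4.9 × 1.62 = 7.938 m².
Resultant F = γ·h_c·A = 10.05525 × 1.79 × 7.938 = 142.875 kN.
I_c = b·h³/12 = 4.9 × 1.62³/12 = 1.73604 m⁴.
Centre of pressure: y_p = y_c + I_c/(y_c·A) = 1.79 + 1.73604/(1.79 × 7.938) = 1.79 + 0.122179 = 1.91218 m along the plane.
The resultant acts 0.81 + 0.122179 = 0.932179 m (along the plate) below the hinge at the top edge, so the moment about the hinge is M = F × 0.932179 = 142.875 × 0.932179 = 133.185 kN·m.
A normal force at the bottom, 1.62 m from the hinge, must supply this moment: P = 133.185/1.62 = 82.213 kN.

P ≈ 82.2 kN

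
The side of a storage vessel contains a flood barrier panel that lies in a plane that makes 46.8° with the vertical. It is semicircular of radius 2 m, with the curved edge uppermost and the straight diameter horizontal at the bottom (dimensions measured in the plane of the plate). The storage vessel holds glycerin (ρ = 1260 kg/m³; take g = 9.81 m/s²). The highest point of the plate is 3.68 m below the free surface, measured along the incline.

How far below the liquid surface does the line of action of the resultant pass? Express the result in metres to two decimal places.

h_p = 3.35 m

γ = ρg = 1260 × 9.81 / 1000 = 12.3606 kN/m³.
The plate makes 46.8° with the vertical, i.e. θ = 90° − 46.8° = 43.2° to the horizontal. Measuring y along the incline from the free-surface line, vertical depth h = y·sinθ with sinθ = 0.684547.
The centroid lies 4r/(3π) = 0.848826 m above the diameter, so r − 4r/(3π) = 2 − 0.848826 = 1.15117 m below the topmost point, so y_c = 3.68 + 1.15117 = 4.83117 m and h_c = 4.83117 × 0.684547 = 3.30716 m.
A = πr²/2 = π × 2²/2 = 6.28319 m².
Resultant F = γ·h_c·A = 12.3606 × 3.30716 × 6.28319 = 256.847 kN.
I_c = (π/8 − 8/(9π))·r⁴ = 0.109757 × 2⁴ = 1.75611 m⁴.
Centre of pressure: y_p = y_c + I_c/(y_c·A) = 4.83117 + 1.75611/(4.83117 × 6.28319) = 4.83117 + 0.0578521 = 4.88902 m along the plane.
Vertically, h_p = y_p·sinθ = 4.88902 × 0.684547 = 3.34676 m.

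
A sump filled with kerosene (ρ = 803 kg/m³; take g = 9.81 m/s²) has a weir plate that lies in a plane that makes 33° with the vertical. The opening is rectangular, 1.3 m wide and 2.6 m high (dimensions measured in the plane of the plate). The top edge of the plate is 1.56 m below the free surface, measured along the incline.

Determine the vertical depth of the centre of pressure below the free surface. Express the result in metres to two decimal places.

h_p = 2.56 m

γ = ρg = 803 × 9.81 / 1000 = 7.87743 kN/m³.
The plate makes 33° with the vertical, i.e. θ = 90° − 33° = 57° to the horizontal. Measuring y along the incline from the free-surface line, vertical depth h = y·sinθ with sinθ = 0.838671.
The centroid lies 2.6/2 = 1.3 m below the top edge, so y_c = 1.56 + 1.3 = 2.86 m and h_c = 2.86 × 0.838671 = 2.3986 m.
A = 1.3 × 2.6 = 3.38 m².
Resultant F = γ·h_c·A = 7.87743 × 2.3986 × 3.38 = 63.8644 kN.
I_c = b·h³/12 = 1.3 × 2.6³/12 = 1.90407 m⁴.
Centre of pressure: y_p = y_c + I_c/(y_c·A) = 2.86 + 1.90407/(2.86 × 3.38) = 2.86 + 0.19697 = 3.05697 m along the plane.
Vertically, h_p = y_p·sinθ = 3.05697 × 0.838671 = 2.56379 m.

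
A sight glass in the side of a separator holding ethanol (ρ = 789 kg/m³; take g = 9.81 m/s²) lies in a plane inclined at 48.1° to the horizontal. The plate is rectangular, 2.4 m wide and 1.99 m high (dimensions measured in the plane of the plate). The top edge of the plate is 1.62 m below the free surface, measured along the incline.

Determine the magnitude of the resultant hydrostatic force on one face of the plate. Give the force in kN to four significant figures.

γ = ρg = 789 × 9.81 / 1000 = 7.74009 kN/m³.
Let θ = 48.1° be the plate's angle to the horizontal; measure y along the incline from where the plane meets the free surface. Vertical depth h = y·sinθ with sinθ = 0.744312.
The centroid lies 1.99/2 = 0.995 m below the top edge, so y_c = 1.62 + 0.995 = 2.615 m and h_c = 2.615 × 0.744312 = 1.94638 m.
A = 2.4 × 1.99 = 4.776 m².
Resultant F = γ·h_c·A = 7.74009 × 1.94638 × 4.776 = 71.9512 kN.

F ≈ 71.95 kN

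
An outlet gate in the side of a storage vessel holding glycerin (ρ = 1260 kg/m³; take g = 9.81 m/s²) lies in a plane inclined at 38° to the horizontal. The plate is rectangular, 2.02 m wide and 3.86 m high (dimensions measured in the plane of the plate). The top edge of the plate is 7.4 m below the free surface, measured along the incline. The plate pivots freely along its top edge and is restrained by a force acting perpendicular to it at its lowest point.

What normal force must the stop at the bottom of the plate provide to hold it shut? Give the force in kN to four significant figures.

γ = ρg = 1260 × 9.81 / 1000 = 12.3606 kN/m³.
Let θ = 38° be the plate's angle to the horizontal; measure y along the incline from where the plane meets the free surface. Vertical depth h = y·sinθ with sinθ = 0.615661.
The centroid lies 3.86/2 = 1.93 m below the top edge, so y_c = 7.4 + 1.93 = 9.33 m and h_c = 9.33 × 0.615661 = 5.74412 m.
A = 2.02 × 3.86 = 7.7972 m².
Resultant F = γ·h_c·A = 12.3606 × 5.74412 × 7.7972 = 553.607 kN.
I_c = b·h³/12 = 2.02 × 3.86³/12 = 9.68126 m⁴.
Centre of pressure: y_p = y_c + I_c/(y_c·A) = 9.33 + 9.68126/(9.33 × 7.7972) = 9.33 + 0.13308 = 9.46308 m along the plane.
The resultant acts 1.93 + 0.13308 = 2.06308 m (along the plate) below the hinge at the top edge, so the moment about the hinge is M = F × 2.06308 = 553.607 × 2.06308 = 1142.14 kN·m.
A normal force at the bottom, 3.86 m from the hinge, must supply this moment: P = 1142.14/3.86 = 295.891 kN.

P ≈ 295.9 kN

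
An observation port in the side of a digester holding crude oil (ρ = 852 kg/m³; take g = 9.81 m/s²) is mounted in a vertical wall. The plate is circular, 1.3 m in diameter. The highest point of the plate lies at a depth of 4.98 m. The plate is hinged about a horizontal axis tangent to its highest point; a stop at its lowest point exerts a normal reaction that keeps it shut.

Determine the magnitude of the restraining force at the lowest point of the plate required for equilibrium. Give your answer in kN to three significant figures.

γ = ρg = 852 × 9.81 / 1000 = 8.35812 kN/m³.
The centroid is at the centre, 0.65 m below the top of the plate, so the centroid depth is h_c = 4.98 + 0.65 = 5.63 m.
A = π(0.65)² = 1.32732 m².
Resultant F = γ·h_c·A = 8.35812 × 5.63 × 1.32732 = 62.4587 kN.
I_c = πr⁴/4 = π × 0.65⁴/4 = 0.140198 m⁴.
Centre of pressure: y_p = y_c + I_c/(y_c·A) = 5.63 + 0.140198/(5.63 × 1.32732) = 5.63 + 0.0187611 = 5.64876 m along the plane.
The resultant acts 0.65 + 0.0187611 = 0.668761 m (along the plate) below the hinge at the top edge, so the moment about the hinge is M = F × 0.668761 = 62.4587 × 0.668761 = 41.7699 kN·m.
A normal force at the bottom, 1.3 m from the hinge, must supply this moment: P = 41.7699/1.3 = 32.1307 kN.

P ≈ 32.1 kN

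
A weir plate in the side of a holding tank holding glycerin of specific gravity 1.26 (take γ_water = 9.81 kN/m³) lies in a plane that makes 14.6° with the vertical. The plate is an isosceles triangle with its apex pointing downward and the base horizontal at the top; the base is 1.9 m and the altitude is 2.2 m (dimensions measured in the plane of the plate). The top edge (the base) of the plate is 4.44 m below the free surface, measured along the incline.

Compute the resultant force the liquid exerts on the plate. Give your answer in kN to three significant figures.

F ≈ 129 kN

γ = 1.26 × 9.81 = 12.3606 kN/m³.
The plate makes 14.6° with the vertical, i.e. θ = 90° − 14.6° = 75.4° to the horizontal. Measuring y along the incline from the free-surface line, vertical depth h = y·sinθ with sinθ = 0.967709.
With the apex down, the centroid sits h/3 = 2.2/3 = 0.733333 m below the base (the top edge), so y_c = 4.44 + 0.733333 = 5.17333 m and h_c = 5.17333 × 0.967709 = 5.00628 m.
A = ½ × 1.9 × 2.2 = 2.09 m².
Resultant F = γ·h_c·A = 12.3606 × 5.00628 × 2.09 = 129.331 kN.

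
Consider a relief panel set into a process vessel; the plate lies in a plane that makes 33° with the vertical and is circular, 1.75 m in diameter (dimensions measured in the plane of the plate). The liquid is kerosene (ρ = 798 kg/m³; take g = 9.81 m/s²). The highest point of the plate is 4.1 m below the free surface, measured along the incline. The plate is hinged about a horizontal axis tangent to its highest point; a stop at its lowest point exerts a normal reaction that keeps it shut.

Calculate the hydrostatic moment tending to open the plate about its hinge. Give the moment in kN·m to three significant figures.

γ = ρg = 798 × 9.81 / 1000 = 7.82838 kN/m³.
The plate makes 33° with the vertical, i.e. θ = 90° − 33° = 57° to the horizontal. Measuring y along the incline from the free-surface line, vertical depth h = y·sinθ with sinθ = 0.838671.
The centroid is at the centre, 0.875 m below the top of the plate, so y_c = 4.1 + 0.875 = 4.975 m and h_c = 4.975 × 0.838671 = 4.17239 m.
A = π(0.875)² = 2.40528 m².
Resultant F = γ·h_c·A = 7.82838 × 4.17239 × 2.40528 = 78.5638 kN.
I_c = πr⁴/4 = π × 0.875⁴/4 = 0.460386 m⁴.
Centre of pressure: y_p = y_c + I_c/(y_c·A) = 4.975 + 0.460386/(4.975 × 2.40528) = 4.975 + 0.0384736 = 5.01347 m along the plane.
The resultant acts 0.875 + 0.0384736 = 0.913474 m (along the plate) below the hinge at the top edge, so the moment about the hinge is M = F × 0.913474 = 78.5638 × 0.913474 = 71.766 kN·m.

M ≈ 71.8 kN·m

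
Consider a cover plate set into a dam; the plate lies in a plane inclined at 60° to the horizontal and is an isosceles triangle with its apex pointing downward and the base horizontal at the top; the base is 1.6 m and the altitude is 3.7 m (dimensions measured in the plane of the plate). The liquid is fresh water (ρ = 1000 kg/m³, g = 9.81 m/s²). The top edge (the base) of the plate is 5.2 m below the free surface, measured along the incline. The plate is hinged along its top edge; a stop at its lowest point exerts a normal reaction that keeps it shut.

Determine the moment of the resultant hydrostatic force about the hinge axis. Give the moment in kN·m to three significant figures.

M ≈ 219 kN·m

γ = ρg = 1000 × 9.81 = 9810 N/m³ = 9.81 kN/m³.
Let θ = 60° be the plate's angle to the horizontal; measure y along the incline from where the plane meets the free surface. Vertical depth h = y·sinθ with sinθ = 0.866025.
With the apex down, the centroid sits h/3 = 3.7/3 = 1.23333 m below the base (the top edge), so y_c = 5.2 + 1.23333 = 6.43333 m and h_c = 6.43333 × 0.866025 = 5.57142 m.
A = ½ × 1.6 × 3.7 = 2.96 m².
Resultant F = γ·h_c·A = 9.81 × 5.57142 × 2.96 = 161.781 kN.
I_c = b·h³/36 = 1.6 × 3.7³/36 = 2.25124 m⁴.
Centre of pressure: y_p = y_c + I_c/(y_c·A) = 6.43333 + 2.25124/(6.43333 × 2.96) = 6.43333 + 0.118221 = 6.55155 m along the plane.
The resultant acts 1.23333 + 0.118221 = 1.35155 m (along the plate) below the hinge at the top edge, so the moment about the hinge is M = F × 1.35155 = 161.781 × 1.35155 = 218.655 kN·m.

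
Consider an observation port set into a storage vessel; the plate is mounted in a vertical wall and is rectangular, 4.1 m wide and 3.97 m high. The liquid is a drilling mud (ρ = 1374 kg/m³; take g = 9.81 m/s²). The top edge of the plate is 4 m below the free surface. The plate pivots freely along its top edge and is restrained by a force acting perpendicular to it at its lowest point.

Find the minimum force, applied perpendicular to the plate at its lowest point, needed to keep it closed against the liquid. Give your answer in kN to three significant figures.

γ = ρg = 1374 × 9.81 / 1000 = 13.47894 kN/m³.
The centroid lies 3.97/2 = 1.985 m below the top edge, so the centroid depth is h_c = 4 + 1.985 = 5.985 m.
A = 4.1 × 3.97 = 16.277 m².
Resultant F = γ·h_c·A = 13.47894 × 5.985 × 16.277 = 1313.09 kN.
I_c = b·h³/12 = 4.1 × 3.97³/12 = 21.3783 m⁴.
Centre of pressure: y_p = y_c + I_c/(y_c·A) = 5.985 + 21.3783/(5.985 × 16.277) = 5.985 + 0.21945 = 6.20445 m along the plane.
The resultant acts 1.985 + 0.21945 = 2.20445 m (along the plate) below the hinge at the top edge, so the moment about the hinge is M = F × 2.20445 = 1313.09 × 2.20445 = 2894.64 kN·m.
A normal force at the bottom, 3.97 m from the hinge, must supply this moment: P = 2894.64/3.97 = 729.128 kN.

P ≈ 729 kN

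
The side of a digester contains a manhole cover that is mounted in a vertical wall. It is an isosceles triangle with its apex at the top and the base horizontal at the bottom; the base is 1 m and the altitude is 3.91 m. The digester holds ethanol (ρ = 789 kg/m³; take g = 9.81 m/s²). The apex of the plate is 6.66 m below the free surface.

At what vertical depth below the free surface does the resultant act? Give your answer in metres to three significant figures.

h_p = 9.36 m

γ = ρg = 789 × 9.81 / 1000 = 7.74009 kN/m³.
With the apex up, the centroid sits 2h/3 = 2 × 3.91/3 = 2.60667 m below the apex, so the centroid depth is h_c = 6.66 + 2.60667 = 9.26667 m.
A = ½ × 1 × 3.91 = 1.955 m².
Resultant F = γ·h_c·A = 7.74009 × 9.26667 × 1.955 = 140.222 kN.
I_c = b·h³/36 = 1 × 3.91³/36 = 1.66046 m⁴.
Centre of pressure: y_p = y_c + I_c/(y_c·A) = 9.26667 + 1.66046/(9.26667 × 1.955) = 9.26667 + 0.0916554 = 9.35833 m along the plane.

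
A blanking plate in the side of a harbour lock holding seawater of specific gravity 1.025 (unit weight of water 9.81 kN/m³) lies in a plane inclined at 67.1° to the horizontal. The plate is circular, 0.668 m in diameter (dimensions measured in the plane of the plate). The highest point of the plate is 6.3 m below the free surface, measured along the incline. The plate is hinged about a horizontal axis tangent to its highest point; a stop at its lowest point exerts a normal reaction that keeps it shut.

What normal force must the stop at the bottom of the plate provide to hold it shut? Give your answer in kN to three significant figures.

γ = 1.025 × 9.81 = 10.05525 kN/m³.
Let θ = 67.1° be the plate's angle to the horizontal; measure y along the incline from where the plane meets the free surface. Vertical depth h = y·sinθ with sinθ = 0.921185.
The centroid is at the centre, 0.334 m below the top of the plate, so y_c = 6.3 + 0.334 = 6.634 m and h_c = 6.634 × 0.921185 = 6.11114 m.
A = π(0.334)² = 0.350464 m².
Resultant F = γ·h_c·A = 10.05525 × 6.11114 × 0.350464 = 21.5357 kN.
I_c = πr⁴/4 = π × 0.334⁴/4 = 0.00977408 m⁴.
Centre of pressure: y_p = y_c + I_c/(y_c·A) = 6.634 + 0.00977408/(6.634 × 0.350464) = 6.634 + 0.00420394 = 6.6382 m along the plane.
The resultant acts 0.334 + 0.00420394 = 0.338204 m (along the plate) below the hinge at the top edge, so the moment about the hinge is M = F × 0.338204 = 21.5357 × 0.338204 = 7.28346 kN·m.
A normal force at the bottom, 0.668 m from the hinge, must supply this moment: P = 7.28346/0.668 = 10.9034 kN.

P ≈ 10.9 kN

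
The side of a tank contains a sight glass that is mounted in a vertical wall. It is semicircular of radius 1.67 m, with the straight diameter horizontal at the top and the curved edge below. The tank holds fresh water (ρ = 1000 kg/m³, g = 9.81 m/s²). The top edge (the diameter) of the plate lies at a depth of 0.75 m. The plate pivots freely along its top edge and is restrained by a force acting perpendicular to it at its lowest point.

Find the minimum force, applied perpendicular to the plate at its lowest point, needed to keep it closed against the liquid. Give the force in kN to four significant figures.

P ≈ 31.62 kN

γ = ρg = 1000 × 9.81 = 9810 N/m³ = 9.81 kN/m³.
The centroid of a semicircle lies 4r/(3π) = 0.70877 m from the diameter, here below the top edge, so the centroid depth is h_c = 0.75 + 0.70877 = 1.45877 m.
A = πr²/2 = π × 1.67²/2 = 4.38079 m².
Resultant F = γ·h_c·A = 9.81 × 1.45877 × 4.38079 = 62.6914 kN.
I_c = (π/8 − 8/(9π))·r⁴ = 0.109757 × 1.67⁴ = 0.853686 m⁴.
Centre of pressure: y_p = y_c + I_c/(y_c·A) = 1.45877 + 0.853686/(1.45877 × 4.38079) = 1.45877 + 0.133585 = 1.59235 m along the plane.
The resultant acts 0.70877 + 0.133585 = 0.842355 m (along the plate) below the hinge at the top edge, so the moment about the hinge is M = F × 0.842355 = 62.6914 × 0.842355 = 52.8084 kN·m.
A normal force at the bottom, 1.67 m from the hinge, must supply this moment: P = 52.8084/1.67 = 31.6218 kN.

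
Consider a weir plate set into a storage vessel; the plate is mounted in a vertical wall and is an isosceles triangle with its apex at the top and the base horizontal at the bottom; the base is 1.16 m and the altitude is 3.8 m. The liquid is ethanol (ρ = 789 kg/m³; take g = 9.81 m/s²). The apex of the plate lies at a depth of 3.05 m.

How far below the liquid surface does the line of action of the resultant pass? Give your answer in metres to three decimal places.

γ = ρg = 789 × 9.81 / 1000 = 7.74009 kN/m³.
With the apex up, the centroid sits 2h/3 = 2 × 3.8/3 = 2.53333 m below the apex, so the centroid depth is h_c = 3.05 + 2.53333 = 5.58333 m.
A = ½ × 1.16 × 3.8 = 2.204 m².
Resultant F = γ·h_c·A = 7.74009 × 5.58333 × 2.204 = 95.2469 kN.
I_c = b·h³/36 = 1.16 × 3.8³/36 = 1.7681 m⁴.
Centre of pressure: y_p = y_c + I_c/(y_c·A) = 5.58333 + 1.7681/(5.58333 × 2.204) = 5.58333 + 0.143682 = 5.72701 m along the plane.

h_p = 5.727 m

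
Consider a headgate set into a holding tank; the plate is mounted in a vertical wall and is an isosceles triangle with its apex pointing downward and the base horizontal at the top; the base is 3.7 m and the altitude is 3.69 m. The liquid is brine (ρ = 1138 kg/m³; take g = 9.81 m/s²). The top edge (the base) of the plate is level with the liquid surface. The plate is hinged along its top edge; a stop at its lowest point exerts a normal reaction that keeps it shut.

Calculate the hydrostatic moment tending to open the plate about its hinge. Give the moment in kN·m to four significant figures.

γ = ρg = 1138 × 9.81 / 1000 = 11.16378 kN/m³.
With the apex down, the centroid sits h/3 = 3.69/3 = 1.23 m below the base (the top edge), so the centroid depth is h_c = 1.23 m.
A = ½ × 3.7 × 3.69 = 6.8265 m².
Resultant F = γ·h_c·A = 11.16378 × 1.23 × 6.8265 = 93.7377 kN.
I_c = b·h³/36 = 3.7 × 3.69³/36 = 5.16391 m⁴.
Centre of pressure: y_p = y_c + I_c/(y_c·A) = 1.23 + 5.16391/(1.23 × 6.8265) = 1.23 + 0.615 = 1.845 m along the plane.
The resultant acts 1.23 + 0.615 = 1.845 m (along the plate) below the hinge at the top edge, so the moment about the hinge is M = F × 1.845 = 93.7377 × 1.845 = 172.946 kN·m.

M ≈ 172.9 kN·m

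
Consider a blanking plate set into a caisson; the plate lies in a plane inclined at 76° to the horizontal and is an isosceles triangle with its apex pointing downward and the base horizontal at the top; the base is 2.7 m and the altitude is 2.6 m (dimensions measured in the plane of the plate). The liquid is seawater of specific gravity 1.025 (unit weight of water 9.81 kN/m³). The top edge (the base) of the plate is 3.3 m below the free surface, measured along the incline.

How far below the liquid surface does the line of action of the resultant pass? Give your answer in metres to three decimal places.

γ = 1.025 × 9.81 = 10.05525 kN/m³.
Let θ = 76° be the plate's angle to the horizontal; measure y along the incline from where the plane meets the free surface. Vertical depth h = y·sinθ with sinθ = 0.970296.
With the apex down, the centroid sits h/3 = 2.6/3 = 0.866667 m below the base (the top edge), so y_c = 3.3 + 0.866667 = 4.16667 m and h_c = 4.16667 × 0.970296 = 4.0429 m.
A = ½ × 2.7 × 2.6 = 3.51 m².
Resultant F = γ·h_c·A = 10.05525 × 4.0429 × 3.51 = 142.69 kN.
I_c = b·h³/36 = 2.7 × 2.6³/36 = 1.3182 m⁴.
Centre of pressure: y_p = y_c + I_c/(y_c·A) = 4.16667 + 1.3182/(4.16667 × 3.51) = 4.16667 + 0.0901333 = 4.2568 m along the plane.
Vertically, h_p = y_p·sinθ = 4.2568 × 0.970296 = 4.13036 m.

h_p = 4.130 m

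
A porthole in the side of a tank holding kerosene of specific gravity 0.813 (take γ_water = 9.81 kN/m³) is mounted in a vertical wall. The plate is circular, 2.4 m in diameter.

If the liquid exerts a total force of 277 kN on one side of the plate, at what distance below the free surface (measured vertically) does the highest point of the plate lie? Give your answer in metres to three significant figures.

d_top ≈ 6.48 m

γ = 0.813 × 9.81 = 7.97553 kN/m³.
A = π(1.2)² = 4.52389 m².
From F = γ·h_c·A, the centroid depth is h_c = 277/(7.97553 × 4.52389) = 7.67729 m.
The centroid is at the centre, 1.2 m below the top of the plate, so the highest point sits at h_top = 7.67729 − 1.2 = 6.47729 m below the surface.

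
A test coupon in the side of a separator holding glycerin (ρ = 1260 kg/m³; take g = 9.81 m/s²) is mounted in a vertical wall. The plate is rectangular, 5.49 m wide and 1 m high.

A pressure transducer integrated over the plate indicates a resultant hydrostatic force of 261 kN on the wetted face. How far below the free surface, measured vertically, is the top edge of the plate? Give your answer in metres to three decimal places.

γ = ρg = 1260 × 9.81 / 1000 = 12.3606 kN/m³.
A = 5.49 × 1 = 5.49 m².
From F = γ·h_c·A, the centroid depth is h_c = 261/(12.3606 × 5.49) = 3.84617 m.
The centroid lies 1/2 = 0.5 m below the top edge, so the top edge sits at h_top = 3.84617 − 0.5 = 3.34617 m below the surface.

d_top ≈ 3.346 m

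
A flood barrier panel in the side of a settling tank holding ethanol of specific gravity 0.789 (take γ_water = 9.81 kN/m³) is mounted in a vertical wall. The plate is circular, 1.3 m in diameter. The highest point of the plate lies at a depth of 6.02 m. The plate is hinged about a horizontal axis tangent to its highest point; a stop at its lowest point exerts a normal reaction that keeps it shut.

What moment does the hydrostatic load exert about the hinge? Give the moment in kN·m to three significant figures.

γ = 0.789 × 9.81 = 7.74009 kN/m³.
The centroid is at the centre, 0.65 m below the top of the plate, so the centroid depth is h_c = 6.02 + 0.65 = 6.67 m.
A = π(0.65)² = 1.32732 m².
Resultant F = γ·h_c·A = 7.74009 × 6.67 × 1.32732 = 68.5248 kN.
I_c = πr⁴/4 = π × 0.65⁴/4 = 0.140198 m⁴.
Centre of pressure: y_p = y_c + I_c/(y_c·A) = 6.67 + 0.140198/(6.67 × 1.32732) = 6.67 + 0.0158358 = 6.68584 m along the plane.
The resultant acts 0.65 + 0.0158358 = 0.665836 m (along the plate) below the hinge at the top edge, so the moment about the hinge is M = F × 0.665836 = 68.5248 × 0.665836 = 45.6263 kN·m.

M ≈ 45.6 kN·m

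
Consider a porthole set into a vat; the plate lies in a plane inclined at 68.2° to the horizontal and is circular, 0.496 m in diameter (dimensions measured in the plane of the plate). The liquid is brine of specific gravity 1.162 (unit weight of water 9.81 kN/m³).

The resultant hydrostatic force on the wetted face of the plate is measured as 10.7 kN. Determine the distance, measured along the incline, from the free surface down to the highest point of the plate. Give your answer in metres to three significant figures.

γ = 1.162 × 9.81 = 11.39922 kN/m³.
A = π(0.248)² = 0.193221 m².
From F = γ·h_c·A, the centroid depth is h_c = 10.7/(11.39922 × 0.193221) = 4.85796 m.
Let θ = 68.2° be the plate's angle to the horizontal; measure y along the incline from where the plane meets the free surface. Vertical depth h = y·sinθ with sinθ = 0.928486.
Along the incline, y_c = h_c/sinθ = 4.85796/0.928486 = 5.23213 m.
The centroid is at the centre, 0.248 m below the top of the plate, so the highest point sits at y_top = 5.23213 − 0.248 = 4.98413 m along the incline.

y_top ≈ 4.98 m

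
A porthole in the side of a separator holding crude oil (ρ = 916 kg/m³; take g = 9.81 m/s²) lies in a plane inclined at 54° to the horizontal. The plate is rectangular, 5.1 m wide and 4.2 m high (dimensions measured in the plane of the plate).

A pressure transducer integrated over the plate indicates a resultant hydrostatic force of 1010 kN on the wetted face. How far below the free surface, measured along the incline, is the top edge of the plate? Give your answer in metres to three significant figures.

γ = ρg = 916 × 9.81 / 1000 = 8.98596 kN/m³.
A = 5.1 × 4.2 = 21.42 m².
From F = γ·h_c·A, the centroid depth is h_c = 1010/(8.98596 × 21.42) = 5.24732 m.
Let θ = 54° be the plate's angle to the horizontal; measure y along the incline from where the plane meets the free surface. Vertical depth h = y·sinθ with sinθ = 0.809017.
Along the incline, y_c = h_c/sinθ = 5.24732/0.809017 = 6.48604 m.
The centroid lies 4.2/2 = 2.1 m below the top edge, so the top edge sits at y_top = 6.48604 − 2.1 = 4.38604 m along the incline.

y_top ≈ 4.39 m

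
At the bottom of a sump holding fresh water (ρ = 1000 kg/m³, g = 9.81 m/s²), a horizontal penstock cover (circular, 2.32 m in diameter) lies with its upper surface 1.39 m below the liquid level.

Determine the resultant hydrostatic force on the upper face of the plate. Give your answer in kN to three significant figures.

F ≈ 57.6 kN

γ = ρg = 1000 × 9.81 = 9810 N/m³ = 9.81 kN/m³.
The plate is horizontal, so pressure is uniform at p = γ·h = 9.81 × 1.39 = 13.6359 kN/m².
A = π(1.16)² = 4.22733 m².
F = p·A = 13.6359 × 4.22733 = 57.6434 kN.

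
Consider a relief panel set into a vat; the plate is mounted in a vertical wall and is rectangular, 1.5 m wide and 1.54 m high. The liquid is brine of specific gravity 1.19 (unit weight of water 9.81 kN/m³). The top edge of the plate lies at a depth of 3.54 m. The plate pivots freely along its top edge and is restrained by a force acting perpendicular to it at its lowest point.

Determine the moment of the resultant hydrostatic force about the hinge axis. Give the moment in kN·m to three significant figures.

M ≈ 94.8 kN·m

γ = 1.19 × 9.81 = 11.6739 kN/m³.
The centroid lies 1.54/2 = 0.77 m below the top edge, so the centroid depth is h_c = 3.54 + 0.77 = 4.31 m.
A = 1.5 × 1.54 = 2.31 m².
Resultant F = γ·h_c·A = 11.6739 × 4.31 × 2.31 = 116.227 kN.
I_c = b·h³/12 = 1.5 × 1.54³/12 = 0.456533 m⁴.
Centre of pressure: y_p = y_c + I_c/(y_c·A) = 4.31 + 0.456533/(4.31 × 2.31) = 4.31 + 0.0458546 = 4.35585 m along the plane.
The resultant acts 0.77 + 0.0458546 = 0.815855 m (along the plate) below the hinge at the top edge, so the moment about the hinge is M = F × 0.815855 = 116.227 × 0.815855 = 94.8244 kN·m.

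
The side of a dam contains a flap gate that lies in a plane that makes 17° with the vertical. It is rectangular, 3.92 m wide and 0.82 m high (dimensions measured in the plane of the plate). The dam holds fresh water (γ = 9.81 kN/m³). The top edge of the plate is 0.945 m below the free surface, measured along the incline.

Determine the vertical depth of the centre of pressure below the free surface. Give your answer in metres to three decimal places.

h_p = 1.335 m

γ = 9.81 kN/m³.
The plate makes 17° with the vertical, i.e. θ = 90° − 17° = 73° to the horizontal. Measuring y along the incline from the free-surface line, vertical depth h = y·sinθ with sinθ = 0.956305.
The centroid lies 0.82/2 = 0.41 m below the top edge, so y_c = 0.945 + 0.41 = 1.355 m and h_c = 1.355 × 0.956305 = 1.29579 m.
A = 3.92 × 0.82 = 3.2144 m².
Resultant F = γ·h_c·A = 9.81 × 1.29579 × 3.2144 = 40.8605 kN.
I_c = b·h³/12 = 3.92 × 0.82³/12 = 0.180114 m⁴.
Centre of pressure: y_p = y_c + I_c/(y_c·A) = 1.355 + 0.180114/(1.355 × 3.2144) = 1.355 + 0.0413531 = 1.39635 m along the plane.
Vertically, h_p = y_p·sinθ = 1.39635 × 0.956305 = 1.33534 m.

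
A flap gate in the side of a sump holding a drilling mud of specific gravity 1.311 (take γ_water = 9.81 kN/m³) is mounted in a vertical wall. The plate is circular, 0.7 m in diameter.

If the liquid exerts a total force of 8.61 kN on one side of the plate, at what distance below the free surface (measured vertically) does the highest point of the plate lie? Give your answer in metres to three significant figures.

γ = 1.311 × 9.81 = 12.86091 kN/m³.
A = π(0.35)² = 0.384845 m².
From F = γ·h_c·A, the centroid depth is h_c = 8.61/(12.86091 × 0.384845) = 1.73958 m.
The centroid is at the centre, 0.35 m below the top of the plate, so the highest point sits at h_top = 1.73958 − 0.35 = 1.38958 m below the surface.

d_top ≈ 1.39 m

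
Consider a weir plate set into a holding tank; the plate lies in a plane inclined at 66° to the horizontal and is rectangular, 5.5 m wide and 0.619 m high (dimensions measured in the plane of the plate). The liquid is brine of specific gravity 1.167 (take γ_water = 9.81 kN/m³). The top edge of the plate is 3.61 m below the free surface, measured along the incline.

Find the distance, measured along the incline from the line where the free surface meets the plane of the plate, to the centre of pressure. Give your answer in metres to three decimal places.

γ = 1.167 × 9.81 = 11.44827 kN/m³.
Let θ = 66° be the plate's angle to the horizontal; measure y along the incline from where the plane meets the free surface. Vertical depth h = y·sinθ with sinθ = 0.913545.
The centroid lies 0.619/2 = 0.3095 m below the top edge, so y_c = 3.61 + 0.3095 = 3.9195 m and h_c = 3.9195 × 0.913545 = 3.58064 m.
A = 5.5 × 0.619 = 3.4045 m².
Resultant F = γ·h_c·A = 11.44827 × 3.58064 × 3.4045 = 139.558 kN.
I_c = b·h³/12 = 5.5 × 0.619³/12 = 0.108706 m⁴.
Centre of pressure: y_p = y_c + I_c/(y_c·A) = 3.9195 + 0.108706/(3.9195 × 3.4045) = 3.9195 + 0.00814647 = 3.92765 m along the plane.

y_p = 3.928 m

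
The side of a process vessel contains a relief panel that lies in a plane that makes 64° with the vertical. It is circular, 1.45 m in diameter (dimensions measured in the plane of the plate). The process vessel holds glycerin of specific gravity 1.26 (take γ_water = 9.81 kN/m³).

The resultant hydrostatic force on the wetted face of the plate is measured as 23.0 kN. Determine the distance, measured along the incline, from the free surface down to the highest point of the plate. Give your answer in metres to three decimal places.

γ = 1.26 × 9.81 = 12.3606 kN/m³.
A = π(0.725)² = 1.6513 m².
From F = γ·h_c·A, the centroid depth is h_c = 23.0/(12.3606 × 1.6513) = 1.12684 m.
The plate makes 64° with the vertical, i.e. θ = 90° − 64° = 26° to the horizontal. Measuring y along the incline from the free-surface line, vertical depth h = y·sinθ with sinθ = 0.438371.
Along the incline, y_c = h_c/sinθ = 1.12684/0.438371 = 2.57052 m.
The centroid is at the centre, 0.725 m below the top of the plate, so the highest point sits at y_top = 2.57052 − 0.725 = 1.84552 m along the incline.

y_top ≈ 1.846 m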